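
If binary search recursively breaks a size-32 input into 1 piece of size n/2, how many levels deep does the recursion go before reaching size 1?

For divide and conquer with division factor 2:

Problem sizes at each level:
Level 0: 32
Level 1: 16
Level 2: 8
Level 3: 4
Level 4: 2
Level 5: 1

The root is level 0 and the size-1 base case is level 5 (the tree spans levels 0 through 5, i.e. 6 levels counting the root), so the depth is the number of divisions: log_2(32) = 5

The recursion tree depth is log_2(32) = 5. At each level, the problem size is divided by 2, so it takes 5 divisions to reduce to a base case of size 1. The algorithm makes 1 recursive call at each level.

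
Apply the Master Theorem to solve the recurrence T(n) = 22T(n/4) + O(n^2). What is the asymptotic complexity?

Master Theorem for T(n) = 22T(n/4) + O(n^2):

a = 22, b = 4, c = 2
log_b(a) = log_4(22) = 2.2297

Case 1: c = 2 < log_4(22) = 2.2297
T(n) = O(n^(log_4 22))

For T(n) = 22T(n/4) + O(n^2): log_4(22) = 2.2297. This is Case 1 of the Master Theorem (c < log_b(a), work dominated by leaves), giving O(n^(log_4 22)).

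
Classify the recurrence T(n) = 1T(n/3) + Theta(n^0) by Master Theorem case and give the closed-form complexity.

Master Theorem for T(n) = 1T(n/3) + O(n^0):

a = 1, b = 3, c = 0
log_b(a) = log_3(1) = 0.0000

Case 2: c = 0 = log_3(1) = 0.0000
T(n) = O(n^0 log n) = O(log n)

For T(n) = 1T(n/3) + O(n^0): log_3(1) = 0.0000. This is Case 2 of the Master Theorem (c = log_b(a), equal work at all levels), giving O(log n).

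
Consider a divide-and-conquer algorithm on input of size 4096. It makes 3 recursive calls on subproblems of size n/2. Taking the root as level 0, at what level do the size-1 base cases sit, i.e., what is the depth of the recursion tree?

For divide and conquer with division factor 2:

Problem sizes at each level:
Level 0: 4096
Level 1: 2048
Level 2: 1024
Level 3: 512
Level 4: 256
Level 5: 128
Level 6: 64
Level 7: 32
Level 8: 16
Level 9: 8
Level 10: 4
Level 11: 2
Level 12: 1

The root is level 0 and the size-1 base case is level 12 (the tree spans levels 0 through 12, i.e. 13 levels counting the root), so the depth is the number of divisions: log_2(4096) = 12

The recursion tree depth is log_2(4096) = 12. At each level, the problem size is divided by 2, so it takes 12 divisions to reduce to a base case of size 1. The algorithm makes 3 recursive calls at each level.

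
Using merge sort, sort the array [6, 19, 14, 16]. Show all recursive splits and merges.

Merge sort trace:

Split: [6, 19, 14, 16] -> [6, 19] and [14, 16]
  Split: [6, 19] -> [6] and [19]
  Merge: [6] + [19] -> [6, 19]
  Split: [14, 16] -> [14] and [16]
  Merge: [14] + [16] -> [14, 16]
Merge: [6, 19] + [14, 16] -> [6, 14, 16, 19]

Final sorted array: [6, 14, 16, 19]

The merge sort proceeds by recursively splitting the array and merging sorted halves.
After all merges, the sorted array is [6, 14, 16, 19].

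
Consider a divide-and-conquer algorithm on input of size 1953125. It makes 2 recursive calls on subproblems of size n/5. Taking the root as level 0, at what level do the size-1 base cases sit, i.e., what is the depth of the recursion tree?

For divide and conquer with division factor 5:

Problem sizes at each level:
Level 0: 1953125
Level 1: 390625
Level 2: 78125
Level 3: 15625
Level 4: 3125
Level 5: 625
Level 6: 125
Level 7: 25
Level 8: 5
Level 9: 1

The root is level 0 and the size-1 base case is level 9 (the tree spans levels 0 through 9, i.e. 10 levels counting the root), so the depth is the number of divisions: log_5(1953125) = 9

The recursion tree depth is log_5(1953125) = 9. At each level, the problem size is divided by 5, so it takes 9 divisions to reduce to a base case of size 1. The algorithm makes 2 recursive calls at each level.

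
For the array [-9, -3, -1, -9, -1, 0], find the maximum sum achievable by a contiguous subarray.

Using Kadane's algorithm on [-9, -3, -1, -9, -1, 0]:

Scanning through the array:
Position 1 (value -3): max_ending_here = -3, max_so_far = -3
Position 2 (value -1): max_ending_here = -1, max_so_far = -1
Position 3 (value -9): max_ending_here = -9, max_so_far = -1
Position 4 (value -1): max_ending_here = -1, max_so_far = -1
Position 5 (value 0): max_ending_here = 0, max_so_far = 0

Maximum subarray: [0]
Maximum sum: 0

The maximum subarray is [0] with sum 0. This subarray runs from index 5 to index 5.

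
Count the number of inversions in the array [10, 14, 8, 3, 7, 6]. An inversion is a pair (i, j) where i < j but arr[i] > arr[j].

Finding inversions in [10, 14, 8, 3, 7, 6]:

(0, 2): arr[0]=10 > arr[2]=8
(0, 3): arr[0]=10 > arr[3]=3
(0, 4): arr[0]=10 > arr[4]=7
(0, 5): arr[0]=10 > arr[5]=6
(1, 2): arr[1]=14 > arr[2]=8
(1, 3): arr[1]=14 > arr[3]=3
(1, 4): arr[1]=14 > arr[4]=7
(1, 5): arr[1]=14 > arr[5]=6
(2, 3): arr[2]=8 > arr[3]=3
(2, 4): arr[2]=8 > arr[4]=7
(2, 5): arr[2]=8 > arr[5]=6
(4, 5): arr[4]=7 > arr[5]=6

Total inversions: 12

The array has 12 inversion(s): (0,2), (0,3), (0,4), (0,5), (1,2), (1,3), (1,4), (1,5), (2,3), (2,4), (2,5), (4,5). Each pair (i,j) satisfies i < j and arr[i] > arr[j].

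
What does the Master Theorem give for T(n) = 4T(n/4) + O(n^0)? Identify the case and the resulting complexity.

Master Theorem for T(n) = 4T(n/4) + O(n^0):

a = 4, b = 4, c = 0
log_b(a) = log_4(4) = 1.0000

Case 1: c = 0 < log_4(4) = 1.0000
T(n) = O(n^(log_4 4)) = O(n)

For T(n) = 4T(n/4) + O(n^0): log_4(4) = 1.0000. This is Case 1 of the Master Theorem (c < log_b(a), work dominated by leaves), giving O(n).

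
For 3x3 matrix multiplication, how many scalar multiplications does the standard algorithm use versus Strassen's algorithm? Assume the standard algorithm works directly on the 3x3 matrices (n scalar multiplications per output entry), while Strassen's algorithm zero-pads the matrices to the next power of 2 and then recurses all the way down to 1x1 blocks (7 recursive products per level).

Matrix multiplication for 3x3 matrices:

Strassen's algorithm requires power-of-2 dimensions. Pad 3x3 to 4x4 (next power of 2).

Standard algorithm: 3^3 = 27 multiplications
Strassen's algorithm: 7^(log2(4)) = 7^2 = 49 multiplications
Difference: 27 - 49 = -22 (Strassen uses MORE here due to padding overhead — for small or just-over-power-of-2 n, padding can outweigh the per-level savings)

Standard: 27 multiplications (3^3). Strassen: 49 multiplications (7^2, after padding to 4x4). Strassen reduces 8 recursive multiplications to 7 at each level.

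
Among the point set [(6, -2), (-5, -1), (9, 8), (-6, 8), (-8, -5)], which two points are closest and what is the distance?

Computing all pairwise distances among 5 points:

d((6, -2), (-5, -1)) = 11.0454
d((6, -2), (9, 8)) = 10.4403
d((6, -2), (-6, 8)) = 15.6205
d((6, -2), (-8, -5)) = 14.3178
d((-5, -1), (9, 8)) = 16.6433
d((-5, -1), (-6, 8)) = 9.0554
d((-5, -1), (-8, -5)) = 5.0 <-- minimum
d((9, 8), (-6, 8)) = 15.0
d((9, 8), (-8, -5)) = 21.4009
d((-6, 8), (-8, -5)) = 13.1529

Closest pair: (-5, -1) and (-8, -5) with distance 5.0

The closest pair is (-5, -1) and (-8, -5) with Euclidean distance 5.0. For 5 points, brute-force pairwise comparison is shown above. For large n, the divide-and-conquer algorithm (sort by x, recurse on halves, check the dividing strip) achieves O(n log n).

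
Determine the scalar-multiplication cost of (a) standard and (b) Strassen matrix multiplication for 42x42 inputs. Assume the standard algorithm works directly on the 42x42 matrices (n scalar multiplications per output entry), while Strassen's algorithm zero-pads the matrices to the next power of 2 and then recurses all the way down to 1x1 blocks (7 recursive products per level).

Matrix multiplication for 42x42 matrices:

Strassen's algorithm requires power-of-2 dimensions. Pad 42x42 to 64x64 (next power of 2).

Standard algorithm: 42^3 = 74088 multiplications
Strassen's algorithm: 7^(log2(64)) = 7^6 = 117649 multiplications
Difference: 74088 - 117649 = -43561 (Strassen uses MORE here due to padding overhead — for small or just-over-power-of-2 n, padding can outweigh the per-level savings)

Standard: 74088 multiplications (42^3). Strassen: 117649 multiplications (7^6, after padding to 64x64). Strassen reduces 8 recursive multiplications to 7 at each level.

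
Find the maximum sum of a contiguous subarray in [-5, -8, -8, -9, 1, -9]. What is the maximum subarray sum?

Using Kadane's algorithm on [-5, -8, -8, -9, 1, -9]:

Scanning through the array:
Position 1 (value -8): max_ending_here = -8, max_so_far = -5
Position 2 (value -8): max_ending_here = -8, max_so_far = -5
Position 3 (value -9): max_ending_here = -9, max_so_far = -5
Position 4 (value 1): max_ending_here = 1, max_so_far = 1
Position 5 (value -9): max_ending_here = -8, max_so_far = 1

Maximum subarray: [1]
Maximum sum: 1

The maximum subarray is [1] with sum 1. This subarray runs from index 4 to index 4.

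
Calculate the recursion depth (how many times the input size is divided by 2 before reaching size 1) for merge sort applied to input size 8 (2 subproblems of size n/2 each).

For divide and conquer with division factor 2:

Problem sizes at each level:
Level 0: 8
Level 1: 4
Level 2: 2
Level 3: 1

The root is level 0 and the size-1 base case is level 3 (the tree spans levels 0 through 3, i.e. 4 levels counting the root), so the depth is the number of divisions: log_2(8) = 3

The recursion tree depth is log_2(8) = 3. At each level, the problem size is divided by 2, so it takes 3 divisions to reduce to a base case of size 1. The algorithm makes 2 recursive calls at each level.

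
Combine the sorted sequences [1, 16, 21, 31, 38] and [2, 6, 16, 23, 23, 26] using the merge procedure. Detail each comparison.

Merging process:

Compare 1 vs 2: take 1 from left. Merged: [1]
Compare 16 vs 2: take 2 from right. Merged: [1, 2]
Compare 16 vs 6: take 6 from right. Merged: [1, 2, 6]
Compare 16 vs 16: take 16 from left. Merged: [1, 2, 6, 16]
Compare 21 vs 16: take 16 from right. Merged: [1, 2, 6, 16, 16]
Compare 21 vs 23: take 21 from left. Merged: [1, 2, 6, 16, 16, 21]
Compare 31 vs 23: take 23 from right. Merged: [1, 2, 6, 16, 16, 21, 23]
Compare 31 vs 23: take 23 from right. Merged: [1, 2, 6, 16, 16, 21, 23, 23]
Compare 31 vs 26: take 26 from right. Merged: [1, 2, 6, 16, 16, 21, 23, 23, 26]
Append remaining from left: [31, 38]. Merged: [1, 2, 6, 16, 16, 21, 23, 23, 26, 31, 38]

Final merged array: [1, 2, 6, 16, 16, 21, 23, 23, 26, 31, 38]
Total comparisons: 9

The merged array is [1, 2, 6, 16, 16, 21, 23, 23, 26, 31, 38], requiring 9 comparisons. The merge step runs in O(n) time where n is the total number of elements.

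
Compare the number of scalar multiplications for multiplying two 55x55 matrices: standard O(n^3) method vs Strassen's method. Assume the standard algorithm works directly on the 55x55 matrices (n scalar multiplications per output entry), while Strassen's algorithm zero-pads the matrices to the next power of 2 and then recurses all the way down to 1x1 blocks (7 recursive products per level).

Matrix multiplication for 55x55 matrices:

Strassen's algorithm requires power-of-2 dimensions. Pad 55x55 to 64x64 (next power of 2).

Standard algorithm: 55^3 = 166375 multiplications
Strassen's algorithm: 7^(log2(64)) = 7^6 = 117649 multiplications
Savings: 166375 - 117649 = 48726 multiplications

Standard: 166375 multiplications (55^3). Strassen: 117649 multiplications (7^6, after padding to 64x64). Strassen reduces 8 recursive multiplications to 7 at each level.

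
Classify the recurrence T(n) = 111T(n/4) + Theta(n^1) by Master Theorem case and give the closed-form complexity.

Master Theorem for T(n) = 111T(n/4) + O(n^1):

a = 111, b = 4, c = 1
log_b(a) = log_4(111) = 3.3972

Case 1: c = 1 < log_4(111) = 3.3972
T(n) = O(n^(log_4 111))

For T(n) = 111T(n/4) + O(n^1): log_4(111) = 3.3972. This is Case 1 of the Master Theorem (c < log_b(a), work dominated by leaves), giving O(n^(log_4 111)).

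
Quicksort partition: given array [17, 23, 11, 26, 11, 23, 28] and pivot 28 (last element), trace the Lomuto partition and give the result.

Lomuto partition with pivot = 28:

Initial array: [17, 23, 11, 26, 11, 23, 28]

arr[0]=17 <= 28: swap with position 0, array becomes [17, 23, 11, 26, 11, 23, 28]
arr[1]=23 <= 28: swap with position 1, array becomes [17, 23, 11, 26, 11, 23, 28]
arr[2]=11 <= 28: swap with position 2, array becomes [17, 23, 11, 26, 11, 23, 28]
arr[3]=26 <= 28: swap with position 3, array becomes [17, 23, 11, 26, 11, 23, 28]
arr[4]=11 <= 28: swap with position 4, array becomes [17, 23, 11, 26, 11, 23, 28]
arr[5]=23 <= 28: swap with position 5, array becomes [17, 23, 11, 26, 11, 23, 28]

Place pivot at position 6: [17, 23, 11, 26, 11, 23, 28]
Pivot position: 6

After partitioning with pivot 28, the array becomes [17, 23, 11, 26, 11, 23, 28]. The pivot is placed at index 6. All elements to the left of the pivot are <= 28, and all elements to the right are > 28.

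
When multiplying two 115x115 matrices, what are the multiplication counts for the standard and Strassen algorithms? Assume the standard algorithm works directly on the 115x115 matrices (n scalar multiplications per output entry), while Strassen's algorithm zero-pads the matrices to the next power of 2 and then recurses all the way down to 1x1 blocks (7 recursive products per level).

Matrix multiplication for 115x115 matrices:

Strassen's algorithm requires power-of-2 dimensions. Pad 115x115 to 128x128 (next power of 2).

Standard algorithm: 115^3 = 1520875 multiplications
Strassen's algorithm: 7^(log2(128)) = 7^7 = 823543 multiplications
Savings: 1520875 - 823543 = 697332 multiplications

Standard: 1520875 multiplications (115^3). Strassen: 823543 multiplications (7^7, after padding to 128x128). Strassen reduces 8 recursive multiplications to 7 at each level.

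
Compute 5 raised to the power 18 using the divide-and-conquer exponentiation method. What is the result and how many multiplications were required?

Computing 5^18 by squaring (build up from 5^1; each line after the first costs one multiplication):

5^1 = 5
5^2 = (5^1)^2 = 5^2 = 25
5^4 = (5^2)^2 = 25^2 = 625
5^8 = (5^4)^2 = 625^2 = 390625
5^9 = 5 * 5^8 = 5 * 390625 = 1953125
5^18 = (5^9)^2 = 1953125^2 = 3814697265625

Result: 3814697265625
Multiplications needed: 5 (5 lines after 5^1)

5^18 = 3814697265625. Using exponentiation by squaring, this requires 5 multiplications. The key idea: if the exponent is even, square the half-power; if odd, multiply by the base once.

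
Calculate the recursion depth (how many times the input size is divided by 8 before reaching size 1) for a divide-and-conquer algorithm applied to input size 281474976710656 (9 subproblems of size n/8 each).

For divide and conquer with division factor 8:

Problem sizes at each level:
Level 0: 281474976710656
Level 1: 35184372088832
Level 2: 4398046511104
Level 3: 549755813888
Level 4: 68719476736
Level 5: 8589934592
Level 6: 1073741824
Level 7: 134217728
Level 8: 16777216
Level 9: 2097152
Level 10: 262144
Level 11: 32768
Level 12: 4096
Level 13: 512
Level 14: 64
Level 15: 8
Level 16: 1

The root is level 0 and the size-1 base case is level 16 (the tree spans levels 0 through 16, i.e. 17 levels counting the root), so the depth is the number of divisions: log_8(281474976710656) = 16

The recursion tree depth is log_8(281474976710656) = 16. At each level, the problem size is divided by 8, so it takes 16 divisions to reduce to a base case of size 1. The algorithm makes 9 recursive calls at each level.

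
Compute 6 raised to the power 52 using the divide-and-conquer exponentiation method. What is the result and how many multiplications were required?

Computing 6^52 by squaring (build up from 6^1; each line after the first costs one multiplication):

6^1 = 6
6^2 = (6^1)^2 = 6^2 = 36
6^3 = 6 * 6^2 = 6 * 36 = 216
6^6 = (6^3)^2 = 216^2 = 46656
6^12 = (6^6)^2 = 46656^2 = 2176782336
6^13 = 6 * 6^12 = 6 * 2176782336 = 13060694016
6^26 = (6^13)^2 = 13060694016^2 = 170581728179578208256
6^52 = (6^26)^2 = 170581728179578208256^2 = 29098125988731506183153025616435306561536

Result: 29098125988731506183153025616435306561536
Multiplications needed: 7 (7 lines after 6^1)

6^52 = 29098125988731506183153025616435306561536. Using exponentiation by squaring, this requires 7 multiplications. The key idea: if the exponent is even, square the half-power; if odd, multiply by the base once.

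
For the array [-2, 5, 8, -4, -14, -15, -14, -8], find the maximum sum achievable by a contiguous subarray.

Using Kadane's algorithm on [-2, 5, 8, -4, -14, -15, -14, -8]:

Scanning through the array:
Position 1 (value 5): max_ending_here = 5, max_so_far = 5
Position 2 (value 8): max_ending_here = 13, max_so_far = 13
Position 3 (value -4): max_ending_here = 9, max_so_far = 13
Position 4 (value -14): max_ending_here = -5, max_so_far = 13
Position 5 (value -15): max_ending_here = -15, max_so_far = 13
Position 6 (value -14): max_ending_here = -14, max_so_far = 13
Position 7 (value -8): max_ending_here = -8, max_so_far = 13

Maximum subarray: [5, 8]
Maximum sum: 13

The maximum subarray is [5, 8] with sum 13. This subarray runs from index 1 to index 2.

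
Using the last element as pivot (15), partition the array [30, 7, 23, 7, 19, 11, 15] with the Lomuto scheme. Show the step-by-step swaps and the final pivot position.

Lomuto partition with pivot = 15:

Initial array: [30, 7, 23, 7, 19, 11, 15]

arr[0]=30 > 15: no swap
arr[1]=7 <= 15: swap with position 0, array becomes [7, 30, 23, 7, 19, 11, 15]
arr[2]=23 > 15: no swap
arr[3]=7 <= 15: swap with position 1, array becomes [7, 7, 23, 30, 19, 11, 15]
arr[4]=19 > 15: no swap
arr[5]=11 <= 15: swap with position 2, array becomes [7, 7, 11, 30, 19, 23, 15]

Place pivot at position 3: [7, 7, 11, 15, 19, 23, 30]
Pivot position: 3

After partitioning with pivot 15, the array becomes [7, 7, 11, 15, 19, 23, 30]. The pivot is placed at index 3. All elements to the left of the pivot are <= 15, and all elements to the right are > 15.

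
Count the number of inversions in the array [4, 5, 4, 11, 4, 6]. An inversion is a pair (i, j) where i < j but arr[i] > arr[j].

Finding inversions in [4, 5, 4, 11, 4, 6]:

(1, 2): arr[1]=5 > arr[2]=4
(1, 4): arr[1]=5 > arr[4]=4
(3, 4): arr[3]=11 > arr[4]=4
(3, 5): arr[3]=11 > arr[5]=6

Total inversions: 4

The array has 4 inversion(s): (1,2), (1,4), (3,4), (3,5). Each pair (i,j) satisfies i < j and arr[i] > arr[j].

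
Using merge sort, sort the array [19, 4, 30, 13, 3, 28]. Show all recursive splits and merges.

Merge sort trace:

Split: [19, 4, 30, 13, 3, 28] -> [19, 4, 30] and [13, 3, 28]
  Split: [19, 4, 30] -> [19] and [4, 30]
    Split: [4, 30] -> [4] and [30]
    Merge: [4] + [30] -> [4, 30]
  Merge: [19] + [4, 30] -> [4, 19, 30]
  Split: [13, 3, 28] -> [13] and [3, 28]
    Split: [3, 28] -> [3] and [28]
    Merge: [3] + [28] -> [3, 28]
  Merge: [13] + [3, 28] -> [3, 13, 28]
Merge: [4, 19, 30] + [3, 13, 28] -> [3, 4, 13, 19, 28, 30]

Final sorted array: [3, 4, 13, 19, 28, 30]

The merge sort proceeds by recursively splitting the array and merging sorted halves.
After all merges, the sorted array is [3, 4, 13, 19, 28, 30].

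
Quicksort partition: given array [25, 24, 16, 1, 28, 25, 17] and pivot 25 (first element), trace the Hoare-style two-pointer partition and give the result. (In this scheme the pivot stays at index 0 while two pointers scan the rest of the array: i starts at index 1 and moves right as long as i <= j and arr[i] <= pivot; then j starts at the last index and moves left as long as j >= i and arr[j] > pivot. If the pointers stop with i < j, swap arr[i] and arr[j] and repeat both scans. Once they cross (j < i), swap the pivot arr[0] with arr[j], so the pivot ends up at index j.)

Hoare-style two-pointer partition with pivot = 25:

Initial array: [25, 24, 16, 1, 28, 25, 17]

Pointers start at i = 1, j = 6.
i stops at index 4 (arr[4]=28 > 25), j stops at index 6 (arr[6]=17 <= 25): swap arr[4] and arr[6], array becomes [25, 24, 16, 1, 17, 25, 28]
i ends at 6, j ends at 5: the pointers have crossed (j < i), so scanning stops.

Swap pivot arr[0] with arr[5] to place pivot at position 5: [25, 24, 16, 1, 17, 25, 28]
Pivot position: 5

After partitioning with pivot 25, the array becomes [25, 24, 16, 1, 17, 25, 28]. The pivot is placed at index 5. All elements to the left of the pivot are <= 25, and all elements to the right are > 25.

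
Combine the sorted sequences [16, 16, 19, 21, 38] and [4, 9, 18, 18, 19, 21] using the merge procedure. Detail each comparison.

Merging process:

Compare 16 vs 4: take 4 from right. Merged: [4]
Compare 16 vs 9: take 9 from right. Merged: [4, 9]
Compare 16 vs 18: take 16 from left. Merged: [4, 9, 16]
Compare 16 vs 18: take 16 from left. Merged: [4, 9, 16, 16]
Compare 19 vs 18: take 18 from right. Merged: [4, 9, 16, 16, 18]
Compare 19 vs 18: take 18 from right. Merged: [4, 9, 16, 16, 18, 18]
Compare 19 vs 19: take 19 from left. Merged: [4, 9, 16, 16, 18, 18, 19]
Compare 21 vs 19: take 19 from right. Merged: [4, 9, 16, 16, 18, 18, 19, 19]
Compare 21 vs 21: take 21 from left. Merged: [4, 9, 16, 16, 18, 18, 19, 19, 21]
Compare 38 vs 21: take 21 from right. Merged: [4, 9, 16, 16, 18, 18, 19, 19, 21, 21]
Append remaining from left: [38]. Merged: [4, 9, 16, 16, 18, 18, 19, 19, 21, 21, 38]

Final merged array: [4, 9, 16, 16, 18, 18, 19, 19, 21, 21, 38]
Total comparisons: 10

The merged array is [4, 9, 16, 16, 18, 18, 19, 19, 21, 21, 38], requiring 10 comparisons. The merge step runs in O(n) time where n is the total number of elements.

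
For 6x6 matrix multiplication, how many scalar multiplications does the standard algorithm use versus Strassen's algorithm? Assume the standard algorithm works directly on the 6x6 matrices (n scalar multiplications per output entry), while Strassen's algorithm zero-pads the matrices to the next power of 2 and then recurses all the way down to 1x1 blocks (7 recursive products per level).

Matrix multiplication for 6x6 matrices:

Strassen's algorithm requires power-of-2 dimensions. Pad 6x6 to 8x8 (next power of 2).

Standard algorithm: 6^3 = 216 multiplications
Strassen's algorithm: 7^(log2(8)) = 7^3 = 343 multiplications
Difference: 216 - 343 = -127 (Strassen uses MORE here due to padding overhead — for small or just-over-power-of-2 n, padding can outweigh the per-level savings)

Standard: 216 multiplications (6^3). Strassen: 343 multiplications (7^3, after padding to 8x8). Strassen reduces 8 recursive multiplications to 7 at each level.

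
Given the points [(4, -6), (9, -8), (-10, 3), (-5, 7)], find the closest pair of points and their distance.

Computing all pairwise distances among 4 points:

d((4, -6), (9, -8)) = 5.3852 <-- minimum
d((4, -6), (-10, 3)) = 16.6433
d((4, -6), (-5, 7)) = 15.8114
d((9, -8), (-10, 3)) = 21.9545
d((9, -8), (-5, 7)) = 20.5183
d((-10, 3), (-5, 7)) = 6.4031

Closest pair: (4, -6) and (9, -8) with distance 5.3852

The closest pair is (4, -6) and (9, -8) with Euclidean distance 5.3852. For 4 points, brute-force pairwise comparison is shown above. For large n, the divide-and-conquer algorithm (sort by x, recurse on halves, check the dividing strip) achieves O(n log n).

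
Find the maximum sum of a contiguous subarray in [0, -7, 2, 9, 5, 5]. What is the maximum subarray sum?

Using Kadane's algorithm on [0, -7, 2, 9, 5, 5]:

Scanning through the array:
Position 1 (value -7): max_ending_here = -7, max_so_far = 0
Position 2 (value 2): max_ending_here = 2, max_so_far = 2
Position 3 (value 9): max_ending_here = 11, max_so_far = 11
Position 4 (value 5): max_ending_here = 16, max_so_far = 16
Position 5 (value 5): max_ending_here = 21, max_so_far = 21

Maximum subarray: [2, 9, 5, 5]
Maximum sum: 21

The maximum subarray is [2, 9, 5, 5] with sum 21. This subarray runs from index 2 to index 5.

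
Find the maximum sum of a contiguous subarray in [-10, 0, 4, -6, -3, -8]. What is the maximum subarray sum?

Using Kadane's algorithm on [-10, 0, 4, -6, -3, -8]:

Scanning through the array:
Position 1 (value 0): max_ending_here = 0, max_so_far = 0
Position 2 (value 4): max_ending_here = 4, max_so_far = 4
Position 3 (value -6): max_ending_here = -2, max_so_far = 4
Position 4 (value -3): max_ending_here = -3, max_so_far = 4
Position 5 (value -8): max_ending_here = -8, max_so_far = 4

Maximum subarray: [0, 4]
Maximum sum: 4

The maximum subarray is [0, 4] with sum 4. This subarray runs from index 1 to index 2.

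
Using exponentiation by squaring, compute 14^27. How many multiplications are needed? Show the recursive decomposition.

Computing 14^27 by squaring (build up from 14^1; each line after the first costs one multiplication):

14^1 = 14
14^2 = (14^1)^2 = 14^2 = 196
14^3 = 14 * 14^2 = 14 * 196 = 2744
14^6 = (14^3)^2 = 2744^2 = 7529536
14^12 = (14^6)^2 = 7529536^2 = 56693912375296
14^13 = 14 * 14^12 = 14 * 56693912375296 = 793714773254144
14^26 = (14^13)^2 = 793714773254144^2 = 629983141281877223603213172736
14^27 = 14 * 14^26 = 14 * 629983141281877223603213172736 = 8819763977946281130444984418304

Result: 8819763977946281130444984418304
Multiplications needed: 7 (7 lines after 14^1)

14^27 = 8819763977946281130444984418304. Using exponentiation by squaring, this requires 7 multiplications. The key idea: if the exponent is even, square the half-power; if odd, multiply by the base once.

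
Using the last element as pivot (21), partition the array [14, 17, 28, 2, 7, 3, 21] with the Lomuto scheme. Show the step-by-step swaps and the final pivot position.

Lomuto partition with pivot = 21:

Initial array: [14, 17, 28, 2, 7, 3, 21]

arr[0]=14 <= 21: swap with position 0, array becomes [14, 17, 28, 2, 7, 3, 21]
arr[1]=17 <= 21: swap with position 1, array becomes [14, 17, 28, 2, 7, 3, 21]
arr[2]=28 > 21: no swap
arr[3]=2 <= 21: swap with position 2, array becomes [14, 17, 2, 28, 7, 3, 21]
arr[4]=7 <= 21: swap with position 3, array becomes [14, 17, 2, 7, 28, 3, 21]
arr[5]=3 <= 21: swap with position 4, array becomes [14, 17, 2, 7, 3, 28, 21]

Place pivot at position 5: [14, 17, 2, 7, 3, 21, 28]
Pivot position: 5

After partitioning with pivot 21, the array becomes [14, 17, 2, 7, 3, 21, 28]. The pivot is placed at index 5. All elements to the left of the pivot are <= 21, and all elements to the right are > 21.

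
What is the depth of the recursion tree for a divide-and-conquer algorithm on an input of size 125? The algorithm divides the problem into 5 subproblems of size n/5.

For divide and conquer with division factor 5:

Problem sizes at each level:
Level 0: 125
Level 1: 25
Level 2: 5
Level 3: 1

The root is level 0 and the size-1 base case is level 3 (the tree spans levels 0 through 3, i.e. 4 levels counting the root), so the depth is the number of divisions: log_5(125) = 3

The recursion tree depth is log_5(125) = 3. At each level, the problem size is divided by 5, so it takes 3 divisions to reduce to a base case of size 1. The algorithm makes 5 recursive calls at each level.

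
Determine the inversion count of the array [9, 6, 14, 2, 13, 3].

Finding inversions in [9, 6, 14, 2, 13, 3]:

(0, 1): arr[0]=9 > arr[1]=6
(0, 3): arr[0]=9 > arr[3]=2
(0, 5): arr[0]=9 > arr[5]=3
(1, 3): arr[1]=6 > arr[3]=2
(1, 5): arr[1]=6 > arr[5]=3
(2, 3): arr[2]=14 > arr[3]=2
(2, 4): arr[2]=14 > arr[4]=13
(2, 5): arr[2]=14 > arr[5]=3
(4, 5): arr[4]=13 > arr[5]=3

Total inversions: 9

The array has 9 inversion(s): (0,1), (0,3), (0,5), (1,3), (1,5), (2,3), (2,4), (2,5), (4,5). Each pair (i,j) satisfies i < j and arr[i] > arr[j].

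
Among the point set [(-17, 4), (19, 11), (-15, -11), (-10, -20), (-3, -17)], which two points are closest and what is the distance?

Computing all pairwise distances among 5 points:

d((-17, 4), (19, 11)) = 36.6742
d((-17, 4), (-15, -11)) = 15.1327
d((-17, 4), (-10, -20)) = 25.0
d((-17, 4), (-3, -17)) = 25.2389
d((19, 11), (-15, -11)) = 40.4969
d((19, 11), (-10, -20)) = 42.45
d((19, 11), (-3, -17)) = 35.609
d((-15, -11), (-10, -20)) = 10.2956
d((-15, -11), (-3, -17)) = 13.4164
d((-10, -20), (-3, -17)) = 7.6158 <-- minimum

Closest pair: (-10, -20) and (-3, -17) with distance 7.6158

The closest pair is (-10, -20) and (-3, -17) with Euclidean distance 7.6158. For 5 points, brute-force pairwise comparison is shown above. For large n, the divide-and-conquer algorithm (sort by x, recurse on halves, check the dividing strip) achieves O(n log n).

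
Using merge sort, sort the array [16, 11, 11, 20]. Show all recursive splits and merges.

Merge sort trace:

Split: [16, 11, 11, 20] -> [16, 11] and [11, 20]
  Split: [16, 11] -> [16] and [11]
  Merge: [16] + [11] -> [11, 16]
  Split: [11, 20] -> [11] and [20]
  Merge: [11] + [20] -> [11, 20]
Merge: [11, 16] + [11, 20] -> [11, 11, 16, 20]

Final sorted array: [11, 11, 16, 20]

The merge sort proceeds by recursively splitting the array and merging sorted halves.
After all merges, the sorted array is [11, 11, 16, 20].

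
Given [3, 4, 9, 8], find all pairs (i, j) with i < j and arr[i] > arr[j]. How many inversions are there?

Finding inversions in [3, 4, 9, 8]:

(2, 3): arr[2]=9 > arr[3]=8

Total inversions: 1

The array has 1 inversion(s): (2,3). Each pair (i,j) satisfies i < j and arr[i] > arr[j].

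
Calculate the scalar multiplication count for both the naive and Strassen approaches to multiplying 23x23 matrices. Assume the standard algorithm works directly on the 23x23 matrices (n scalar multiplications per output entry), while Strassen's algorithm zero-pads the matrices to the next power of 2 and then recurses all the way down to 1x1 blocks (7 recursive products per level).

Matrix multiplication for 23x23 matrices:

Strassen's algorithm requires power-of-2 dimensions. Pad 23x23 to 32x32 (next power of 2).

Standard algorithm: 23^3 = 12167 multiplications
Strassen's algorithm: 7^(log2(32)) = 7^5 = 16807 multiplications
Difference: 12167 - 16807 = -4640 (Strassen uses MORE here due to padding overhead — for small or just-over-power-of-2 n, padding can outweigh the per-level savings)

Standard: 12167 multiplications (23^3). Strassen: 16807 multiplications (7^5, after padding to 32x32). Strassen reduces 8 recursive multiplications to 7 at each level.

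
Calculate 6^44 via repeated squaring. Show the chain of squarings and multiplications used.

Computing 6^44 by squaring (build up from 6^1; each line after the first costs one multiplication):

6^1 = 6
6^2 = (6^1)^2 = 6^2 = 36
6^4 = (6^2)^2 = 36^2 = 1296
6^5 = 6 * 6^4 = 6 * 1296 = 7776
6^10 = (6^5)^2 = 7776^2 = 60466176
6^11 = 6 * 6^10 = 6 * 60466176 = 362797056
6^22 = (6^11)^2 = 362797056^2 = 131621703842267136
6^44 = (6^22)^2 = 131621703842267136^2 = 17324272922341479351919144385642496

Result: 17324272922341479351919144385642496
Multiplications needed: 7 (7 lines after 6^1)

6^44 = 17324272922341479351919144385642496. Using exponentiation by squaring, this requires 7 multiplications. The key idea: if the exponent is even, square the half-power; if odd, multiply by the base once.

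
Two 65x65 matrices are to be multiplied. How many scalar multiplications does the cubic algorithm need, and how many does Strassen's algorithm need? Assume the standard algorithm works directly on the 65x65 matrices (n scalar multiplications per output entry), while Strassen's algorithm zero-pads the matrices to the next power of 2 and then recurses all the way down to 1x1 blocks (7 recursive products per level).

Matrix multiplication for 65x65 matrices:

Strassen's algorithm requires power-of-2 dimensions. Pad 65x65 to 128x128 (next power of 2).

Standard algorithm: 65^3 = 274625 multiplications
Strassen's algorithm: 7^(log2(128)) = 7^7 = 823543 multiplications
Difference: 274625 - 823543 = -548918 (Strassen uses MORE here due to padding overhead — for small or just-over-power-of-2 n, padding can outweigh the per-level savings)

Standard: 274625 multiplications (65^3). Strassen: 823543 multiplications (7^7, after padding to 128x128). Strassen reduces 8 recursive multiplications to 7 at each level.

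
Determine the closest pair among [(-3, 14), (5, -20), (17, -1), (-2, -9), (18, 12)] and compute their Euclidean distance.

Computing all pairwise distances among 5 points:

d((-3, 14), (5, -20)) = 34.9285
d((-3, 14), (17, -1)) = 25.0
d((-3, 14), (-2, -9)) = 23.0217
d((-3, 14), (18, 12)) = 21.095
d((5, -20), (17, -1)) = 22.4722
d((5, -20), (-2, -9)) = 13.0384 <-- minimum
d((5, -20), (18, 12)) = 34.5398
d((17, -1), (-2, -9)) = 20.6155
d((17, -1), (18, 12)) = 13.0384 <-- minimum
d((-2, -9), (18, 12)) = 29.0

Minimum distance: 13.0384 (tie among 2 pairs: (5, -20) and (-2, -9); (17, -1) and (18, 12))

The minimum Euclidean distance is 13.0384. There is a tie: 2 pairs achieve this minimum — (5, -20) and (-2, -9); (17, -1) and (18, 12). Any of these is a valid closest pair. For 5 points, brute-force pairwise comparison is shown above. For large n, the divide-and-conquer algorithm (sort by x, recurse on halves, check the dividing strip) achieves O(n log n).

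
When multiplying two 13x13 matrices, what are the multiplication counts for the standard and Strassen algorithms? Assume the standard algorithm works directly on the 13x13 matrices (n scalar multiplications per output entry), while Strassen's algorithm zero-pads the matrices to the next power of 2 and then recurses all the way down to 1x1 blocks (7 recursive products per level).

Matrix multiplication for 13x13 matrices:

Strassen's algorithm requires power-of-2 dimensions. Pad 13x13 to 16x16 (next power of 2).

Standard algorithm: 13^3 = 2197 multiplications
Strassen's algorithm: 7^(log2(16)) = 7^4 = 2401 multiplications
Difference: 2197 - 2401 = -204 (Strassen uses MORE here due to padding overhead — for small or just-over-power-of-2 n, padding can outweigh the per-level savings)

Standard: 2197 multiplications (13^3). Strassen: 2401 multiplications (7^4, after padding to 16x16). Strassen reduces 8 recursive multiplications to 7 at each level.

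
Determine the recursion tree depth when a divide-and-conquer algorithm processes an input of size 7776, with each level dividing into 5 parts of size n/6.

For divide and conquer with division factor 6:

Problem sizes at each level:
Level 0: 7776
Level 1: 1296
Level 2: 216
Level 3: 36
Level 4: 6
Level 5: 1

The root is level 0 and the size-1 base case is level 5 (the tree spans levels 0 through 5, i.e. 6 levels counting the root), so the depth is the number of divisions: log_6(7776) = 5

The recursion tree depth is log_6(7776) = 5. At each level, the problem size is divided by 6, so it takes 5 divisions to reduce to a base case of size 1. The algorithm makes 5 recursive calls at each level.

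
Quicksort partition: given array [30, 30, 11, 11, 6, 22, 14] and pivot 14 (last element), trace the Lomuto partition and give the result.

Lomuto partition with pivot = 14:

Initial array: [30, 30, 11, 11, 6, 22, 14]

arr[0]=30 > 14: no swap
arr[1]=30 > 14: no swap
arr[2]=11 <= 14: swap with position 0, array becomes [11, 30, 30, 11, 6, 22, 14]
arr[3]=11 <= 14: swap with position 1, array becomes [11, 11, 30, 30, 6, 22, 14]
arr[4]=6 <= 14: swap with position 2, array becomes [11, 11, 6, 30, 30, 22, 14]
arr[5]=22 > 14: no swap

Place pivot at position 3: [11, 11, 6, 14, 30, 22, 30]
Pivot position: 3

After partitioning with pivot 14, the array becomes [11, 11, 6, 14, 30, 22, 30]. The pivot is placed at index 3. All elements to the left of the pivot are <= 14, and all elements to the right are > 14.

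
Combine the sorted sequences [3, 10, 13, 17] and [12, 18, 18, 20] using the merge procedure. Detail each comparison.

Merging process:

Compare 3 vs 12: take 3 from left. Merged: [3]
Compare 10 vs 12: take 10 from left. Merged: [3, 10]
Compare 13 vs 12: take 12 from right. Merged: [3, 10, 12]
Compare 13 vs 18: take 13 from left. Merged: [3, 10, 12, 13]
Compare 17 vs 18: take 17 from left. Merged: [3, 10, 12, 13, 17]
Append remaining from right: [18, 18, 20]. Merged: [3, 10, 12, 13, 17, 18, 18, 20]

Final merged array: [3, 10, 12, 13, 17, 18, 18, 20]
Total comparisons: 5

The merged array is [3, 10, 12, 13, 17, 18, 18, 20], requiring 5 comparisons. The merge step runs in O(n) time where n is the total number of elements.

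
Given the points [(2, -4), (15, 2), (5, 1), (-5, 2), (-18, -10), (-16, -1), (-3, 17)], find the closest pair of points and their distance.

Computing all pairwise distances among 7 points:

d((2, -4), (15, 2)) = 14.3178
d((2, -4), (5, 1)) = 5.831 <-- minimum
d((2, -4), (-5, 2)) = 9.2195
d((2, -4), (-18, -10)) = 20.8806
d((2, -4), (-16, -1)) = 18.2483
d((2, -4), (-3, 17)) = 21.587
d((15, 2), (5, 1)) = 10.0499
d((15, 2), (-5, 2)) = 20.0
d((15, 2), (-18, -10)) = 35.1141
d((15, 2), (-16, -1)) = 31.1448
d((15, 2), (-3, 17)) = 23.4307
d((5, 1), (-5, 2)) = 10.0499
d((5, 1), (-18, -10)) = 25.4951
d((5, 1), (-16, -1)) = 21.095
d((5, 1), (-3, 17)) = 17.8885
d((-5, 2), (-18, -10)) = 17.6918
d((-5, 2), (-16, -1)) = 11.4018
d((-5, 2), (-3, 17)) = 15.1327
d((-18, -10), (-16, -1)) = 9.2195
d((-18, -10), (-3, 17)) = 30.8869
d((-16, -1), (-3, 17)) = 22.2036

Closest pair: (2, -4) and (5, 1) with distance 5.831

The closest pair is (2, -4) and (5, 1) with Euclidean distance 5.831. For 7 points, brute-force pairwise comparison is shown above. For large n, the divide-and-conquer algorithm (sort by x, recurse on halves, check the dividing strip) achieves O(n log n).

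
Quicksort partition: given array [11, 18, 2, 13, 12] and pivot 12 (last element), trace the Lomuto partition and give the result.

Lomuto partition with pivot = 12:

Initial array: [11, 18, 2, 13, 12]

arr[0]=11 <= 12: swap with position 0, array becomes [11, 18, 2, 13, 12]
arr[1]=18 > 12: no swap
arr[2]=2 <= 12: swap with position 1, array becomes [11, 2, 18, 13, 12]
arr[3]=13 > 12: no swap

Place pivot at position 2: [11, 2, 12, 13, 18]
Pivot position: 2

After partitioning with pivot 12, the array becomes [11, 2, 12, 13, 18]. The pivot is placed at index 2. All elements to the left of the pivot are <= 12, and all elements to the right are > 12.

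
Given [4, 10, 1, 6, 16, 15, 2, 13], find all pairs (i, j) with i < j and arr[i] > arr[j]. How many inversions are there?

Finding inversions in [4, 10, 1, 6, 16, 15, 2, 13]:

(0, 2): arr[0]=4 > arr[2]=1
(0, 6): arr[0]=4 > arr[6]=2
(1, 2): arr[1]=10 > arr[2]=1
(1, 3): arr[1]=10 > arr[3]=6
(1, 6): arr[1]=10 > arr[6]=2
(3, 6): arr[3]=6 > arr[6]=2
(4, 5): arr[4]=16 > arr[5]=15
(4, 6): arr[4]=16 > arr[6]=2
(4, 7): arr[4]=16 > arr[7]=13
(5, 6): arr[5]=15 > arr[6]=2
(5, 7): arr[5]=15 > arr[7]=13

Total inversions: 11

The array has 11 inversion(s): (0,2), (0,6), (1,2), (1,3), (1,6), (3,6), (4,5), (4,6), (4,7), (5,6), (5,7). Each pair (i,j) satisfies i < j and arr[i] > arr[j].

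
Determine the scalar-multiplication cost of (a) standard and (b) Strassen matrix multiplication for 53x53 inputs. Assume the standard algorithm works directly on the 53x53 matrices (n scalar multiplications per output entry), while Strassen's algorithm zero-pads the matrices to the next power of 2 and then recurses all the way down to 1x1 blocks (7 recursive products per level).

Matrix multiplication for 53x53 matrices:

Strassen's algorithm requires power-of-2 dimensions. Pad 53x53 to 64x64 (next power of 2).

Standard algorithm: 53^3 = 148877 multiplications
Strassen's algorithm: 7^(log2(64)) = 7^6 = 117649 multiplications
Savings: 148877 - 117649 = 31228 multiplications

Standard: 148877 multiplications (53^3). Strassen: 117649 multiplications (7^6, after padding to 64x64). Strassen reduces 8 recursive multiplications to 7 at each level.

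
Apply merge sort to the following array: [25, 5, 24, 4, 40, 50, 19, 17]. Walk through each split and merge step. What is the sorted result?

Merge sort trace:

Split: [25, 5, 24, 4, 40, 50, 19, 17] -> [25, 5, 24, 4] and [40, 50, 19, 17]
  Split: [25, 5, 24, 4] -> [25, 5] and [24, 4]
    Split: [25, 5] -> [25] and [5]
    Merge: [25] + [5] -> [5, 25]
    Split: [24, 4] -> [24] and [4]
    Merge: [24] + [4] -> [4, 24]
  Merge: [5, 25] + [4, 24] -> [4, 5, 24, 25]
  Split: [40, 50, 19, 17] -> [40, 50] and [19, 17]
    Split: [40, 50] -> [40] and [50]
    Merge: [40] + [50] -> [40, 50]
    Split: [19, 17] -> [19] and [17]
    Merge: [19] + [17] -> [17, 19]
  Merge: [40, 50] + [17, 19] -> [17, 19, 40, 50]
Merge: [4, 5, 24, 25] + [17, 19, 40, 50] -> [4, 5, 17, 19, 24, 25, 40, 50]

Final sorted array: [4, 5, 17, 19, 24, 25, 40, 50]

The merge sort proceeds by recursively splitting the array and merging sorted halves.
After all merges, the sorted array is [4, 5, 17, 19, 24, 25, 40, 50].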